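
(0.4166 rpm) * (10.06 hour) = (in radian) 1580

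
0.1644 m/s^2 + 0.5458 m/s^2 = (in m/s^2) 0.7102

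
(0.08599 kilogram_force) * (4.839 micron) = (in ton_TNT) 9.753e-16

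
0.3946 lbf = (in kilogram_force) 0.179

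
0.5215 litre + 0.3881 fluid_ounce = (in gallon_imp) 0.1172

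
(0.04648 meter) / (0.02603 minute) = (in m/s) 0.02976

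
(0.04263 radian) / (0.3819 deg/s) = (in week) 1.057e-05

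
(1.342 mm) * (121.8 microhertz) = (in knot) 3.177e-07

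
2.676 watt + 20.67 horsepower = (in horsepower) 20.67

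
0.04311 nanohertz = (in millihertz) 4.311e-08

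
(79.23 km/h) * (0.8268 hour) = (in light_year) 6.924e-12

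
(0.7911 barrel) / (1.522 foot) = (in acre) 6.7e-05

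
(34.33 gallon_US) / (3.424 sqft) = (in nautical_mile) 0.0002206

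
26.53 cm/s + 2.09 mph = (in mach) 0.003523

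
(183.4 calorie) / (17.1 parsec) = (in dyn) 1.454e-10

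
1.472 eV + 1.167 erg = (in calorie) 2.789e-08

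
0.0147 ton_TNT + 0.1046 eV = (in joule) 6.15e+07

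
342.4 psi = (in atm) 23.3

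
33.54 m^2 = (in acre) 0.008288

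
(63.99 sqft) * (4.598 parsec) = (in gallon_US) 2.228e+20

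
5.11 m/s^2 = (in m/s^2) 5.11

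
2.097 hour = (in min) 125.8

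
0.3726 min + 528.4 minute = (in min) 528.8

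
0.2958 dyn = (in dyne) 0.2958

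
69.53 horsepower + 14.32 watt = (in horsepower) 69.55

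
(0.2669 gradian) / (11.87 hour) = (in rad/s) 9.811e-08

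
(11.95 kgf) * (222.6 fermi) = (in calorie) 6.235e-12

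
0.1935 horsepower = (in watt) 144.3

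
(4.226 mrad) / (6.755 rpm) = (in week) 9.878e-09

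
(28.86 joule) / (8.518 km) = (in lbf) 0.0007617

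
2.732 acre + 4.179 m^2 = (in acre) 2.733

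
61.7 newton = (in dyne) 6.17e+06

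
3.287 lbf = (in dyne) 1.462e+06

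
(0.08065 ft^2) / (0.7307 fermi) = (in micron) 1.025e+19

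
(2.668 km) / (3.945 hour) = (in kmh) 0.6763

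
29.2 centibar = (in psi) 4.235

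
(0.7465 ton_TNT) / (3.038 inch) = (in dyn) 4.048e+15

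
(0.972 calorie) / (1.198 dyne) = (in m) 3.395e+05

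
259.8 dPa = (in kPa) 0.02598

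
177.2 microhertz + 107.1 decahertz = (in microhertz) 1.071e+09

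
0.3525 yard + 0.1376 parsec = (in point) 1.204e+19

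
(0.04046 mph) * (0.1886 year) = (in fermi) 1.076e+20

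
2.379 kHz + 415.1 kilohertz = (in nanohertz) 4.175e+14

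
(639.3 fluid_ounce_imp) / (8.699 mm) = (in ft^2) 22.48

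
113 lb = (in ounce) 1808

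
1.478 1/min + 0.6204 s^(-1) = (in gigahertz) 6.45e-10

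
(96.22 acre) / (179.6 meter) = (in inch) 8.536e+04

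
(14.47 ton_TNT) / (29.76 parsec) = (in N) 6.593e-08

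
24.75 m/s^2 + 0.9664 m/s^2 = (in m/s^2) 25.72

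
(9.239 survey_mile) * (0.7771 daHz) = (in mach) 339.3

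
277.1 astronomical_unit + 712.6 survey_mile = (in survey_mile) 2.576e+10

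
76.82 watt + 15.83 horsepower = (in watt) 1.188e+04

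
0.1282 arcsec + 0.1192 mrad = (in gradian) 0.007628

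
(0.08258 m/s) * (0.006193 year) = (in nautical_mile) 8.708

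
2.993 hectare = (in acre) 7.396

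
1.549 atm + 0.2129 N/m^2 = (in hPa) 1570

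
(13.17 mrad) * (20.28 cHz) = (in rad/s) 0.002671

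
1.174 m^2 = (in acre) 0.0002901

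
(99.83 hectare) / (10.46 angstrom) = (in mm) 9.544e+17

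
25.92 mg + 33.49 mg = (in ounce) 0.002096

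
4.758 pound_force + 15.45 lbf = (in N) 89.89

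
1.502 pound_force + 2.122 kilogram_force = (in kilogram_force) 2.803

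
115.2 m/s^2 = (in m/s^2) 115.2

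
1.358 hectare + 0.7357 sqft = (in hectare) 1.358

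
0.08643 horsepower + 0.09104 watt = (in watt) 64.54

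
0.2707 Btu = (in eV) 1.783e+21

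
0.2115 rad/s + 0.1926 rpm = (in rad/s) 0.2317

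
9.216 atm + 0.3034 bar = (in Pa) 9.642e+05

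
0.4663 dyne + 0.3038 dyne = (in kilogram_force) 7.853e-07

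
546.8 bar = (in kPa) 5.468e+04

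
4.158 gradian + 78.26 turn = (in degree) 2.818e+04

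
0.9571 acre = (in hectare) 0.3873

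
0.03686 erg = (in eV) 2.301e+10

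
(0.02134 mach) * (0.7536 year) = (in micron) 1.727e+14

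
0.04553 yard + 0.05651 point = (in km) 4.165e-05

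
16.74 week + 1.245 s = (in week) 16.74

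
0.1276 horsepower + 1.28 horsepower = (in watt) 1050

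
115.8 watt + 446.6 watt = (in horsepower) 0.7542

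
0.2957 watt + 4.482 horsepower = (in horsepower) 4.482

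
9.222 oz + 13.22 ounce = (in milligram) 6.362e+05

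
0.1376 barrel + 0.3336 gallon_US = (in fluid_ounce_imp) 814.4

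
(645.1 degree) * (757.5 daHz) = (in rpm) 8.144e+05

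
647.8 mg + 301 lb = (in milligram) 1.365e+08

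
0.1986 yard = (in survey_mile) 0.0001128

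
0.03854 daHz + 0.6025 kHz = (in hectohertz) 6.029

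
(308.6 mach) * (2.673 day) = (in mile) 1.508e+07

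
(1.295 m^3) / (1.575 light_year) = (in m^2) 8.691e-17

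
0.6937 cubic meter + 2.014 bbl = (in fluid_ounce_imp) 3.568e+04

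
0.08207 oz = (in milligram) 2327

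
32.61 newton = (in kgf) 3.325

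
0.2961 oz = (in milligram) 8394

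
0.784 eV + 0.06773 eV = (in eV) 0.8517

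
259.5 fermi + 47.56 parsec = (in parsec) 47.56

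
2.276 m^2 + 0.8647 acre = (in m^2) 3502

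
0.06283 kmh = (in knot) 0.03393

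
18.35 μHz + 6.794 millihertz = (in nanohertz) 6.812e+06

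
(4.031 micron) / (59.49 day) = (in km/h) 2.823e-12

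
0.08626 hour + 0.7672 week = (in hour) 129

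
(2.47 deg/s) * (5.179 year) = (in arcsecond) 1.452e+12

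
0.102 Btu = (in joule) 107.6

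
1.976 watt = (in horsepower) 0.00265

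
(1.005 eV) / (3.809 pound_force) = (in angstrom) 9.503e-11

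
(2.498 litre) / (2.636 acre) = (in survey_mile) 1.455e-10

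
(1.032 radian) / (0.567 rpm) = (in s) 17.38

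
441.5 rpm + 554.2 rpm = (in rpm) 995.7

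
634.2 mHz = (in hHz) 0.006342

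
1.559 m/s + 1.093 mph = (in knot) 3.98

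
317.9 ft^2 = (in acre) 0.007298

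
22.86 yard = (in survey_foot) 68.58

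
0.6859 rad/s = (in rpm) 6.55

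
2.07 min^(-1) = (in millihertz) 34.5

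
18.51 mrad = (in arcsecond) 3818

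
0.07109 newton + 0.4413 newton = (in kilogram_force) 0.05225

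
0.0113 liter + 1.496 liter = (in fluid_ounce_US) 50.97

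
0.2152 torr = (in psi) 0.004161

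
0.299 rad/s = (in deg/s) 17.13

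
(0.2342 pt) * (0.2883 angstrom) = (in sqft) 2.564e-14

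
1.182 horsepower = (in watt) 881.4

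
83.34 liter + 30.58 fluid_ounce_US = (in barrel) 0.5299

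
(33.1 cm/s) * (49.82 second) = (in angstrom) 1.649e+11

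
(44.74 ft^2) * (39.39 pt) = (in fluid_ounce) 1953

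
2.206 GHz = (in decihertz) 2.206e+10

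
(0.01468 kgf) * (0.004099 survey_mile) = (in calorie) 0.227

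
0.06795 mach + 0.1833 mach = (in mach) 0.2512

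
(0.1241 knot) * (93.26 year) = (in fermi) 1.878e+23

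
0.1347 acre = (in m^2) 545.1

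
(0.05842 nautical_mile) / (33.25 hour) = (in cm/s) 0.09039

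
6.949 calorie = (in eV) 1.815e+20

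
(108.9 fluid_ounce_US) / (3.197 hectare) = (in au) 6.734e-19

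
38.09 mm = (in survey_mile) 2.367e-05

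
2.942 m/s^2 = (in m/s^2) 2.942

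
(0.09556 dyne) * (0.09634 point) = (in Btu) 3.078e-14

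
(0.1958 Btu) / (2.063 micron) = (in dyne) 1.001e+13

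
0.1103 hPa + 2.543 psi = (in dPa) 1.754e+05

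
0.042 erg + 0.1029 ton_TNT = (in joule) 4.305e+08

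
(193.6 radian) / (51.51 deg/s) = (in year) 6.829e-06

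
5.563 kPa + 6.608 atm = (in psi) 97.92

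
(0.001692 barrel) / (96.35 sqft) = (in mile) 1.867e-08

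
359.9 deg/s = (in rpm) 59.98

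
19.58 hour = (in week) 0.1165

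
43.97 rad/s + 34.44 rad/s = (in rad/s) 78.41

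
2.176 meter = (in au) 1.455e-11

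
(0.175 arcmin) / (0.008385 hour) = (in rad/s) 1.686e-06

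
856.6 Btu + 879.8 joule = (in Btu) 857.4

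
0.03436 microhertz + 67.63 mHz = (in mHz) 67.63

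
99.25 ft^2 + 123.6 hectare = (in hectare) 123.6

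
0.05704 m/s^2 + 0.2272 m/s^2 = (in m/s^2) 0.2842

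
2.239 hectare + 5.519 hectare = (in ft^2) 8.351e+05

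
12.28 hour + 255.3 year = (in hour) 2.236e+06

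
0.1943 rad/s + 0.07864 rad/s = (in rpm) 2.606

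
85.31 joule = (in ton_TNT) 2.039e-08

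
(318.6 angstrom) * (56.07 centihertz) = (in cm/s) 1.786e-06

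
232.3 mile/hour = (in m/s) 103.8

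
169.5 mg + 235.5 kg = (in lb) 519.2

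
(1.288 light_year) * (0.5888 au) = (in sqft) 1.155e+28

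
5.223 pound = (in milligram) 2.369e+06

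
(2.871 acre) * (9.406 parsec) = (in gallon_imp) 7.418e+23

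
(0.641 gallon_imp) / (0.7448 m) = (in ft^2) 0.04211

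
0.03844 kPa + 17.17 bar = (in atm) 16.95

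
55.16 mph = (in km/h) 88.77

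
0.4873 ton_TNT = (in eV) 1.273e+28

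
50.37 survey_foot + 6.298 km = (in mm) 6.313e+06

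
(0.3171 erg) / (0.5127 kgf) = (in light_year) 6.666e-25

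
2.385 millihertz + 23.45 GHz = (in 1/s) 2.345e+10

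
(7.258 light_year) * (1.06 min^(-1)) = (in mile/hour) 2.714e+15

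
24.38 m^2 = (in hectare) 0.002438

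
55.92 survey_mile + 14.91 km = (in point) 2.974e+08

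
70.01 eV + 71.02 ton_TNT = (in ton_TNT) 71.02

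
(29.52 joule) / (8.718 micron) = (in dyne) 3.386e+11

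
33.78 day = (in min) 4.864e+04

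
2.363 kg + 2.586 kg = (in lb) 10.91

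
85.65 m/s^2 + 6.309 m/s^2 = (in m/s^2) 91.96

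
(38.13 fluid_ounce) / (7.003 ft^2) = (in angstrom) 1.733e+07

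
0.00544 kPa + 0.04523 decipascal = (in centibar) 0.005445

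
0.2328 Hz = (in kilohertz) 0.0002328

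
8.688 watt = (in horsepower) 0.01165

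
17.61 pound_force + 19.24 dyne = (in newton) 78.33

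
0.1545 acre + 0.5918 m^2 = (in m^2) 625.8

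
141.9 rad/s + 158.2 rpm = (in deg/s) 9079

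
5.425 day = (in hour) 130.2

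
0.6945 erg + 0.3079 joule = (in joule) 0.3079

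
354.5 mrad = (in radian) 0.3545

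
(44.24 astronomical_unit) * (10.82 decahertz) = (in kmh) 2.578e+15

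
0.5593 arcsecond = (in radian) 2.712e-06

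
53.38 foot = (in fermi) 1.627e+16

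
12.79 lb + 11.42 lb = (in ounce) 387.4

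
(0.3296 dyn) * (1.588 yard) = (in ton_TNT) 1.144e-15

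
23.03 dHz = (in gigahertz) 2.303e-09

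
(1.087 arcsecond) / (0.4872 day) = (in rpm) 1.196e-09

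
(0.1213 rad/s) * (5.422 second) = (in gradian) 41.87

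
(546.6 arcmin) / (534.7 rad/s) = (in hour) 8.26e-08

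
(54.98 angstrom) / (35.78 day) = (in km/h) 6.403e-15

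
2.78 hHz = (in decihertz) 2780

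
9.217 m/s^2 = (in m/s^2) 9.217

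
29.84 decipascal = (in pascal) 2.984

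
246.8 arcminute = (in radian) 0.07179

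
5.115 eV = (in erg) 8.195e-12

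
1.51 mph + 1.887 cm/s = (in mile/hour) 1.552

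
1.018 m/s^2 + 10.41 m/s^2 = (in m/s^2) 11.43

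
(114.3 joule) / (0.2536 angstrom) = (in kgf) 4.596e+11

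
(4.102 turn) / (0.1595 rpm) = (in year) 4.893e-05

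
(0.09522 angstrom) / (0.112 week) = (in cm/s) 1.406e-14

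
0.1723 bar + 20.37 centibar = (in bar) 0.376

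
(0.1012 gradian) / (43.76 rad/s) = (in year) 1.152e-12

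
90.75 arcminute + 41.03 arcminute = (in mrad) 38.33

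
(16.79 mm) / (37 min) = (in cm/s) 0.0007563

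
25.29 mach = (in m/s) 8611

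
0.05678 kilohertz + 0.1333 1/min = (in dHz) 567.8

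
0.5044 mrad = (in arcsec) 104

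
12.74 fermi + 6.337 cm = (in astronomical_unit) 4.236e-13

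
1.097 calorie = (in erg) 4.59e+07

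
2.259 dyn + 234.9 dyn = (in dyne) 237.2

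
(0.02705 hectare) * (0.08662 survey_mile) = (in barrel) 2.372e+05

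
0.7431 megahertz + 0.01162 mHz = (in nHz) 7.431e+14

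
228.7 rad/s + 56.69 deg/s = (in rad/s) 229.7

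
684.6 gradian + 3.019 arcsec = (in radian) 10.75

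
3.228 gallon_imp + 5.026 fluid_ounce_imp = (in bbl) 0.0932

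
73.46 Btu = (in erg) 7.75e+11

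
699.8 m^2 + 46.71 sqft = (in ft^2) 7579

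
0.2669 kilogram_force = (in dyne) 2.617e+05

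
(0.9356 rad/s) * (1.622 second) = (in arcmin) 5217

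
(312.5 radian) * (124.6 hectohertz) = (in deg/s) 2.231e+08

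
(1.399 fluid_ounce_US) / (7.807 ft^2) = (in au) 3.813e-16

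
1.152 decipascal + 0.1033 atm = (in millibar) 104.7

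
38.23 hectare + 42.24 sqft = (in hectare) 38.23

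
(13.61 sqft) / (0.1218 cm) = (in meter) 1038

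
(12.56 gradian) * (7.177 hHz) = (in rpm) 1352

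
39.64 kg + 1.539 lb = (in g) 4.034e+04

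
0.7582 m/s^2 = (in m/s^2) 0.7582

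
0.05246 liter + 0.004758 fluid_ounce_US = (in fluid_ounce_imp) 1.851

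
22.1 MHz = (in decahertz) 2.21e+06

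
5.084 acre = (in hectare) 2.057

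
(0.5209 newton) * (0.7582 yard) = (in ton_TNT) 8.631e-11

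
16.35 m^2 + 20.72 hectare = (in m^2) 2.072e+05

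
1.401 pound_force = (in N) 6.232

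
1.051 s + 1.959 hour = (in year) 0.0002237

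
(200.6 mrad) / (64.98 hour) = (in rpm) 8.189e-06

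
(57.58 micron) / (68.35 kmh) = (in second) 3.033e-06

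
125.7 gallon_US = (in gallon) 125.7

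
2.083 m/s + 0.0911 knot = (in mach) 0.006255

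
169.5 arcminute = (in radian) 0.04931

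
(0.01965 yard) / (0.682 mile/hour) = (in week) 9.744e-08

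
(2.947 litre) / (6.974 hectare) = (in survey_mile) 2.626e-11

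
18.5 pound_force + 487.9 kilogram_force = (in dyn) 4.867e+08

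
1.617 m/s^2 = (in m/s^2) 1.617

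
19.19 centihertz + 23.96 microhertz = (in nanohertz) 1.919e+08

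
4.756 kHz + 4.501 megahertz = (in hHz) 4.506e+04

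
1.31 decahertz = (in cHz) 1310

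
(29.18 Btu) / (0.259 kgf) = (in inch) 4.772e+05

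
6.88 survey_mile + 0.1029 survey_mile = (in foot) 3.687e+04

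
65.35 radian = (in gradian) 4160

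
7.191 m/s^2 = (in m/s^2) 7.191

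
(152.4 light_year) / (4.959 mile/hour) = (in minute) 1.084e+16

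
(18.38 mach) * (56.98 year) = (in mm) 1.125e+16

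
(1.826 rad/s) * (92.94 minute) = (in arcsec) 2.1e+09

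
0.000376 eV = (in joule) 6.024e-23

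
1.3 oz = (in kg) 0.03685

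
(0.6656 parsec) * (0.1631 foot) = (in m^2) 1.021e+15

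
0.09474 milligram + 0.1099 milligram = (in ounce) 7.218e-06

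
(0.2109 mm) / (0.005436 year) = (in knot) 2.391e-09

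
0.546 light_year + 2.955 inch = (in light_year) 0.546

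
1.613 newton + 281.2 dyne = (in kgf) 0.1648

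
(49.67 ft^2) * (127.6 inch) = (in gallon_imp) 3290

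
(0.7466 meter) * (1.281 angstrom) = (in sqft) 1.029e-09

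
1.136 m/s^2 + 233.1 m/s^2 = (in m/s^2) 234.2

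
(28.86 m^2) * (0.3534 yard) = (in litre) 9326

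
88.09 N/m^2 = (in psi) 0.01278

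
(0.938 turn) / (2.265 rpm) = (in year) 7.879e-07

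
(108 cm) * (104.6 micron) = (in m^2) 0.000113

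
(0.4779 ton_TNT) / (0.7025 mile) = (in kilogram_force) 1.803e+05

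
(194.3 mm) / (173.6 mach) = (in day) 3.804e-11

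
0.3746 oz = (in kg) 0.01062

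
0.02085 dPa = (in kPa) 2.085e-06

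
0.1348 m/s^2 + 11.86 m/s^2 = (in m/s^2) 11.99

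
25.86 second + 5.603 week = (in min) 5.648e+04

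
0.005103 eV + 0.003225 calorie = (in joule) 0.01349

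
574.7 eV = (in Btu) 8.727e-20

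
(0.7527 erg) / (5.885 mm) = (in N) 1.279e-05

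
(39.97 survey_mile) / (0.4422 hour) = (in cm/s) 4041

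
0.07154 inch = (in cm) 0.1817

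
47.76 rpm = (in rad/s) 5.001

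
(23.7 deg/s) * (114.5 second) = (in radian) 47.36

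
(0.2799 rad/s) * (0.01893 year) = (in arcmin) 5.744e+08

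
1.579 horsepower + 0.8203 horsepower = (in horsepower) 2.399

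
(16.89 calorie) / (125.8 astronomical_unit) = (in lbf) 8.442e-13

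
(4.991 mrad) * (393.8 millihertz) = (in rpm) 0.01877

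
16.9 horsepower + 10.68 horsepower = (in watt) 2.057e+04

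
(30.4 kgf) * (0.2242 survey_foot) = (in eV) 1.272e+20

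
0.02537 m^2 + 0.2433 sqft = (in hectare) 4.797e-06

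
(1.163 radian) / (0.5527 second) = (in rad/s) 2.104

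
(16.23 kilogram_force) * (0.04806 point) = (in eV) 1.684e+16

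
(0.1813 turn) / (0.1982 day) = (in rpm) 0.0006352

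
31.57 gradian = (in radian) 0.4959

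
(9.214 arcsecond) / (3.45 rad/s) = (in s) 1.295e-05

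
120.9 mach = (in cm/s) 4.117e+06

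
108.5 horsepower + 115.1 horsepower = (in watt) 1.667e+05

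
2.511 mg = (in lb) 5.536e-06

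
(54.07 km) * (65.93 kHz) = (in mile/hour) 7.974e+09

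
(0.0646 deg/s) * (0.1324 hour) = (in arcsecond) 1.108e+05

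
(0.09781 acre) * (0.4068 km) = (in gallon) 4.254e+07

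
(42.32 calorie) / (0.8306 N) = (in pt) 6.043e+05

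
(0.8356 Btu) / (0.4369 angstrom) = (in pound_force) 4.536e+12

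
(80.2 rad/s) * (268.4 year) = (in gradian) 4.322e+13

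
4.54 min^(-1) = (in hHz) 0.0007567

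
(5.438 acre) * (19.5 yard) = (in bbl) 2.468e+06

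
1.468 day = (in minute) 2114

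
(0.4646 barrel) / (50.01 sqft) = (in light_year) 1.68e-18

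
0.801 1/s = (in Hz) 0.801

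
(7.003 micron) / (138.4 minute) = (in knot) 1.639e-09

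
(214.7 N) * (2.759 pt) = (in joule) 0.209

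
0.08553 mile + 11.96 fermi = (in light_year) 1.455e-14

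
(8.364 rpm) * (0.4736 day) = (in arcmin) 1.232e+08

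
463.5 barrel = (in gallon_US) 1.947e+04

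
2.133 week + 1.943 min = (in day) 14.93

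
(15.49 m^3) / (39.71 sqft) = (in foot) 13.78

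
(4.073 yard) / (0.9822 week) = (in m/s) 6.27e-06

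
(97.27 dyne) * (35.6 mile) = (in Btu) 0.05282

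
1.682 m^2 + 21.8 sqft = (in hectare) 0.0003707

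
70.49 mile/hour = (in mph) 70.49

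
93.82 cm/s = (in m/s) 0.9382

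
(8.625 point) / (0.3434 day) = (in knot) 1.993e-07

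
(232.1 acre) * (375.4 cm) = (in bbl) 2.218e+07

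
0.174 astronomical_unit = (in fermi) 2.603e+25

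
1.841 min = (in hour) 0.03068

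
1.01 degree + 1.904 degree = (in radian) 0.05086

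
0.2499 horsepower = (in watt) 186.4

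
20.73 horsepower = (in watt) 1.546e+04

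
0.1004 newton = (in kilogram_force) 0.01024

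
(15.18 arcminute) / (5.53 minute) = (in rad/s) 1.331e-05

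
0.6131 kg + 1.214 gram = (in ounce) 21.67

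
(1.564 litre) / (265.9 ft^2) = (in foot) 0.0002077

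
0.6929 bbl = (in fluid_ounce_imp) 3877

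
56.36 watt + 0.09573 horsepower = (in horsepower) 0.1713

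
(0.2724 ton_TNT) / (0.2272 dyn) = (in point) 1.422e+18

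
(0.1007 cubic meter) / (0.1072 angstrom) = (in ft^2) 1.011e+11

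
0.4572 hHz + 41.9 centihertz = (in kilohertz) 0.04614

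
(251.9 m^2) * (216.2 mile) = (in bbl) 5.513e+08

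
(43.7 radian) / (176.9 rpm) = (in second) 2.359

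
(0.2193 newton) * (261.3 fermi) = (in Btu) 5.431e-17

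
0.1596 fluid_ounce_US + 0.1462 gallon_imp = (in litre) 0.6694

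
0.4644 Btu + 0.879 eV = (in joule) 490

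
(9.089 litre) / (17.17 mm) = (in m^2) 0.5294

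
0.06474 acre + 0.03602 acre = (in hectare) 0.04078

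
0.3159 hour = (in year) 3.606e-05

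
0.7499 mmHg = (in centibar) 0.09998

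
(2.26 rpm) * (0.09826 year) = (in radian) 7.334e+05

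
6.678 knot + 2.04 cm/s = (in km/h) 12.44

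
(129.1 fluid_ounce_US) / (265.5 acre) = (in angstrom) 35.53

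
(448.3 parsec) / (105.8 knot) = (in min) 4.236e+15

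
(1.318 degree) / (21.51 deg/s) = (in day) 7.092e-07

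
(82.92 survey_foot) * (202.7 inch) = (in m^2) 130.1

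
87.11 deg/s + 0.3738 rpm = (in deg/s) 89.35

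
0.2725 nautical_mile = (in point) 1.431e+06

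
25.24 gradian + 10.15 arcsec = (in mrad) 396.5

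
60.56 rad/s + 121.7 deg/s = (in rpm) 598.6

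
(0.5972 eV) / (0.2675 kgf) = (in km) 3.647e-23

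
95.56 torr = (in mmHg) 95.56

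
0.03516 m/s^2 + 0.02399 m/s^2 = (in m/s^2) 0.05915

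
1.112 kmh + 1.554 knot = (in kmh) 3.99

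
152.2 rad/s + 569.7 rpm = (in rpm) 2023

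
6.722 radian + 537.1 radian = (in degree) 3.116e+04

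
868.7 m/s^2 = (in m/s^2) 868.7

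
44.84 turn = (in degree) 1.614e+04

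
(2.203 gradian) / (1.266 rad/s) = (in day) 3.164e-07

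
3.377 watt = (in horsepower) 0.004529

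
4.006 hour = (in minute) 240.4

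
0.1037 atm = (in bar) 0.1051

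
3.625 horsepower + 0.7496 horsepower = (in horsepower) 4.375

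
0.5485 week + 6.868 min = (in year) 0.01053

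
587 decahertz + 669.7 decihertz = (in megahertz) 0.005937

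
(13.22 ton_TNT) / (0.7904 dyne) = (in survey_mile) 4.348e+12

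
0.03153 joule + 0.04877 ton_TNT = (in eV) 1.274e+27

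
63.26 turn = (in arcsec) 8.198e+07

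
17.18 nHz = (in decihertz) 1.718e-07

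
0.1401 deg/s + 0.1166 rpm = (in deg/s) 0.8397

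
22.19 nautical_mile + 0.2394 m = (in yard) 4.494e+04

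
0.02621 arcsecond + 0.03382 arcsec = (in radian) 2.91e-07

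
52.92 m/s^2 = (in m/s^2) 52.92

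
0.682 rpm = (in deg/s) 4.092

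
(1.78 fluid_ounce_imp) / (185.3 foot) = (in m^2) 8.955e-07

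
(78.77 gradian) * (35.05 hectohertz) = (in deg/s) 2.485e+05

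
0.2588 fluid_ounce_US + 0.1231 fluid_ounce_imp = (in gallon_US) 0.002946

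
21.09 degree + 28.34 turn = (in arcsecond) 3.68e+07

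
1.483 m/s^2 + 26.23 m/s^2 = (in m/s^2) 27.71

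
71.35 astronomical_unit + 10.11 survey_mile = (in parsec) 0.0003459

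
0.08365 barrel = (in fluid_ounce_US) 449.7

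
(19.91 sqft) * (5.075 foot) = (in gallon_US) 755.9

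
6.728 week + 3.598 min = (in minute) 6.782e+04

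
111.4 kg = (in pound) 245.6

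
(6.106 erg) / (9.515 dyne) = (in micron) 6417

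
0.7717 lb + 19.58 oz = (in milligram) 9.051e+05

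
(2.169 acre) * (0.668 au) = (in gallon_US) 2.317e+17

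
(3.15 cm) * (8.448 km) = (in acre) 0.06576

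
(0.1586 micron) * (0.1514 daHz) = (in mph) 5.371e-07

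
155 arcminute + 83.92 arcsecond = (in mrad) 45.49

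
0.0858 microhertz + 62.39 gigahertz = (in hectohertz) 6.239e+08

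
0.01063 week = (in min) 107.2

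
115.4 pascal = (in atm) 0.001139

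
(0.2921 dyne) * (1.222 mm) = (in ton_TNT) 8.531e-19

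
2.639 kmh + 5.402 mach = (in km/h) 6624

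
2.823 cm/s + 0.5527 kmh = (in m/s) 0.1818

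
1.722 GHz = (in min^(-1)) 1.033e+11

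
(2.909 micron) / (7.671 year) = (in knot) 2.337e-14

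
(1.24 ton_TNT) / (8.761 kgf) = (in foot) 1.981e+08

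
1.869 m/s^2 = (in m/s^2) 1.869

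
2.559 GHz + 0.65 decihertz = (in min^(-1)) 1.535e+11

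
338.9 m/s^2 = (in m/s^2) 338.9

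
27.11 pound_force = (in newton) 120.6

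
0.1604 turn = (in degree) 57.74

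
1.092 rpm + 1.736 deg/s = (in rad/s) 0.1447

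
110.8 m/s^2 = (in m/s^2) 110.8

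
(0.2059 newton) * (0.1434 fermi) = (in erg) 2.953e-10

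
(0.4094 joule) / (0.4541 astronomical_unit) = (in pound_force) 1.355e-12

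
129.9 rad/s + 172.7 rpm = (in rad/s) 148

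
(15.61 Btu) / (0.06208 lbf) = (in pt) 1.691e+08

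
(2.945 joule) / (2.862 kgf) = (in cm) 10.49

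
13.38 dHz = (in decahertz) 0.1338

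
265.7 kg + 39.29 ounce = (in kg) 266.8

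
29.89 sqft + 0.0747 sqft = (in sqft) 29.96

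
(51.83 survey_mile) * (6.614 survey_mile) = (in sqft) 9.557e+09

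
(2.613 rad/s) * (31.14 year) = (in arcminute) 8.821e+12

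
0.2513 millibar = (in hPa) 0.2513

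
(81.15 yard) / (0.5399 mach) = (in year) 1.28e-08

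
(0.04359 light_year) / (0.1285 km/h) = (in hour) 3.209e+12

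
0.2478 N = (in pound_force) 0.05571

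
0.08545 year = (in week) 4.456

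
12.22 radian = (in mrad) 1.222e+04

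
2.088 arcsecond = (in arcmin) 0.0348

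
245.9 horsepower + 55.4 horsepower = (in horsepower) 301.3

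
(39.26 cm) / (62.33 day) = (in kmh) 2.624e-07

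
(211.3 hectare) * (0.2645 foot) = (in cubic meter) 1.703e+05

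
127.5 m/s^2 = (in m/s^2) 127.5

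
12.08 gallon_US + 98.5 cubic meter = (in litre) 9.855e+04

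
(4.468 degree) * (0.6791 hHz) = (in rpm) 50.57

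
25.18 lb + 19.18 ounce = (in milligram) 1.197e+07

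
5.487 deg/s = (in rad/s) 0.09577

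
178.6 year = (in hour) 1.565e+06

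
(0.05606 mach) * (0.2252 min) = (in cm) 2.579e+04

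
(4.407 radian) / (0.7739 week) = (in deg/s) 0.0005395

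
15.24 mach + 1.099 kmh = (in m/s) 5190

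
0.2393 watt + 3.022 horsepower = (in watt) 2254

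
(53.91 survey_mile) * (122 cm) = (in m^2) 1.058e+05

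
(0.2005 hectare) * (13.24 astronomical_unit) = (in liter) 3.971e+18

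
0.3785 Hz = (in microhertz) 3.785e+05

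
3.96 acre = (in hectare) 1.603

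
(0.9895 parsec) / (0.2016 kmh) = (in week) 9.015e+11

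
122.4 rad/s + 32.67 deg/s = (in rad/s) 123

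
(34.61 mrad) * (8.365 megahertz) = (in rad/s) 2.895e+05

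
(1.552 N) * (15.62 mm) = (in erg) 2.424e+05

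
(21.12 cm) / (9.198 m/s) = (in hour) 6.378e-06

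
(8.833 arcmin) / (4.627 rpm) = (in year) 1.682e-10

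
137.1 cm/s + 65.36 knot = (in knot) 68.03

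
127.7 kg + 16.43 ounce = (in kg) 128.2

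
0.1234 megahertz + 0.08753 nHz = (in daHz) 1.234e+04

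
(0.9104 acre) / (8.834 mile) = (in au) 1.732e-12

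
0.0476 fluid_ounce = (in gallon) 0.0003719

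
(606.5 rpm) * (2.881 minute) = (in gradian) 6.989e+05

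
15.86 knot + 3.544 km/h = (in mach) 0.02685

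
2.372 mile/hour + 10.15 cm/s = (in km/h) 4.183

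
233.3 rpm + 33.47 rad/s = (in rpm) 552.9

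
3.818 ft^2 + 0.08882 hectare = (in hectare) 0.08886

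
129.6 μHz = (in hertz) 0.0001296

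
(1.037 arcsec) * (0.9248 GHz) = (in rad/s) 4649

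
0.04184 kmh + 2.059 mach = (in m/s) 701.1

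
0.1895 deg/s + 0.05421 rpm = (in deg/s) 0.5148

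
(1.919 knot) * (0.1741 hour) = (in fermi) 6.187e+17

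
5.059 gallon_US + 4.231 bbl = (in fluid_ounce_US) 2.339e+04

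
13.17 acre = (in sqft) 5.737e+05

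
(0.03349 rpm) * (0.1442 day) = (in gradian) 2782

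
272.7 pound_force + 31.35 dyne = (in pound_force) 272.7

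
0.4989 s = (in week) 8.249e-07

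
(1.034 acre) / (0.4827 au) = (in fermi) 5.795e+07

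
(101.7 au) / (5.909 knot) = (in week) 8.275e+06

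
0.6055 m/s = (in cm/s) 60.55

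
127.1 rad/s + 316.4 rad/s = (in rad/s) 443.5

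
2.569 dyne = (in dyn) 2.569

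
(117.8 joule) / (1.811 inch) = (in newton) 2561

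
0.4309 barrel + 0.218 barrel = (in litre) 103.2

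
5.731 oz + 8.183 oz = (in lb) 0.8696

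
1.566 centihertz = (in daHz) 0.001566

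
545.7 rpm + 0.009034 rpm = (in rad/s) 57.15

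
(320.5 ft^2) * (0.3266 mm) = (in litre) 9.725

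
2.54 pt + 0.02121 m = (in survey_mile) 1.374e-05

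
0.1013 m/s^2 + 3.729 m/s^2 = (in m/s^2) 3.83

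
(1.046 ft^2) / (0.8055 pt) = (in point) 9.694e+05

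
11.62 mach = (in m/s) 3957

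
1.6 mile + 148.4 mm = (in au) 1.721e-08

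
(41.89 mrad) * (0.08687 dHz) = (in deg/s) 0.02085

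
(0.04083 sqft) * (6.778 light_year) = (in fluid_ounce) 8.225e+18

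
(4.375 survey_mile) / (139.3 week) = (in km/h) 0.0003009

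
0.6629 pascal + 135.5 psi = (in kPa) 934.2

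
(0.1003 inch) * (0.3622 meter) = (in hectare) 9.227e-08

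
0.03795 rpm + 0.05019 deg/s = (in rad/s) 0.00485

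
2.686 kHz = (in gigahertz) 2.686e-06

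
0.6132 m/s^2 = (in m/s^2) 0.6132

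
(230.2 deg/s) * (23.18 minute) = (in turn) 889.3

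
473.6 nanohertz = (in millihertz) 0.0004736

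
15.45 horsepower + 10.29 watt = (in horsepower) 15.46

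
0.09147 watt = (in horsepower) 0.0001227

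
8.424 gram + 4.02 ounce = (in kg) 0.1224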